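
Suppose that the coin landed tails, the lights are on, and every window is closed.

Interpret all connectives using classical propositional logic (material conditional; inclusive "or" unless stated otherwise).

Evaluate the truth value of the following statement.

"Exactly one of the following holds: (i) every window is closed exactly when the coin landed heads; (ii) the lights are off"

False

Let N = "a window is open" (False), P = "the coin landed heads" (False), R = "the lights are on" (True).
Parsed as (not N iff P) xor not R

not N = not False = True
not N iff P = True iff False = False
not R = not True = False
(not N iff P) xor not R = False xor False = False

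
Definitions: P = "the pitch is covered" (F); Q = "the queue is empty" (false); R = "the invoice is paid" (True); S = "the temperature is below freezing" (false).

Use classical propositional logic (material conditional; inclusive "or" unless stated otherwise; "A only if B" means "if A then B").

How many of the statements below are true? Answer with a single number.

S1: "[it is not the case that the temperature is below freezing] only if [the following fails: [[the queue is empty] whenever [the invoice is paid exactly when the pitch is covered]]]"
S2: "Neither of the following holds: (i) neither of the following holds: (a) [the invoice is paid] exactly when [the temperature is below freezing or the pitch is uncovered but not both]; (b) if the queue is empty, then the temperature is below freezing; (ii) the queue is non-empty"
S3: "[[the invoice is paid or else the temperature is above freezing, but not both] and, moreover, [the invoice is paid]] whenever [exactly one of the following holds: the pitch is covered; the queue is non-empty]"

0

S1: Parsed as not S -> not ((R iff P) -> Q)

not S = not False = True
R iff P = True iff False = False
(R iff P) -> Q = False -> False = True
not ((R iff P) -> Q) = not True = False
not S -> not ((R iff P) -> Q) = True -> False = False
Thus S1 is false.

S2: Parsed as ((R iff (S xor not P)) nor (Q -> S)) nor not Q

not P = not False = True
S xor not P = False xor True = True
R iff (S xor not P) = True iff True = True
Q -> S = False -> False = True
(R iff (S xor not P)) nor (Q -> S) = True nor True = False
not Q = not False = True
((R iff (S xor not P)) nor (Q -> S)) nor not Q = False nor True = False
So S2 is false.

S3: Parsed as (P xor not Q) -> ((R xor not S) and R)

not Q = not False = True
P xor not Q = False xor True = True
not S = not False = True
R xor not S = True xor True = False
(R xor not S) and R = False and True = False
(P xor not Q) -> ((R xor not S) and R) = True -> False = False
Hence S3 is false.

Count: 0.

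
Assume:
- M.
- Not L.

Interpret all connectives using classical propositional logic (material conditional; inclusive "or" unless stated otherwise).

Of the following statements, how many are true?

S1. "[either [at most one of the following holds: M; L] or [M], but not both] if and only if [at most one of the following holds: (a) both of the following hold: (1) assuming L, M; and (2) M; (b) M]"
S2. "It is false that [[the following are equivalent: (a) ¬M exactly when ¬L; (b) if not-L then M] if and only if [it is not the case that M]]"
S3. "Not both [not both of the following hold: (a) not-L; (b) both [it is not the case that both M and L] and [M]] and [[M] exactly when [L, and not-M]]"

2

S1: Formalization: ((M nand L) xor M) <-> (((L -> M) & M) nand M)

M nand L = T nand F = T
(M nand L) xor M = T xor T = F
L -> M = F -> T = T
(L -> M) & M = T & T = T
((L -> M) & M) nand M = T nand T = F
((M nand L) xor M) <-> (((L -> M) & M) nand M) = F <-> F = T
Thus S1 is true.

S2: Parsed as ~(((~M <-> ~L) <-> (~L -> M)) <-> ~M)

~M = ~T = F
~L = ~F = T
~M <-> ~L = F <-> T = F
~L = ~F = T
~L -> M = T -> T = T
(~M <-> ~L) <-> (~L -> M) = F <-> T = F
~M = ~T = F
((~M <-> ~L) <-> (~L -> M)) <-> ~M = F <-> F = T
~(((~M <-> ~L) <-> (~L -> M)) <-> ~M) = ~T = F
So S2 is false.

S3: Parsed as (~L nand ((M nand L) & M)) nand (M <-> (L & ~M))

~L = ~F = T
M nand L = T nand F = T
(M nand L) & M = T & T = T
~L nand ((M nand L) & M) = T nand T = F
~M = ~T = F
L & ~M = F & F = F
M <-> (L & ~M) = T <-> F = F
(~L nand ((M nand L) & M)) nand (M <-> (L & ~M)) = F nand F = T
Thus S3 is true.

Count: 2.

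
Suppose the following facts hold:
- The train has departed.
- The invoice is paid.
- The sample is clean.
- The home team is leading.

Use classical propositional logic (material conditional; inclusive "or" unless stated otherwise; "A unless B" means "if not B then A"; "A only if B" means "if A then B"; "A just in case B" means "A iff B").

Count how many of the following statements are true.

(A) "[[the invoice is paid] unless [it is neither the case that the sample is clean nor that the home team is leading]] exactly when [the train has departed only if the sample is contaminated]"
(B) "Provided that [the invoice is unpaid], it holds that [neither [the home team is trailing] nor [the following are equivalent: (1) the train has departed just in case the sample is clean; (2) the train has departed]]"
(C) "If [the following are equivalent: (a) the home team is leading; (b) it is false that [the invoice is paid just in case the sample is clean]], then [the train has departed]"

Let L = "the invoice is paid" (T), U = "the sample is contaminated" (F), W = "the home team is leading" (T), H = "the train has departed" (T).

(A): This is (L | (~U nor W)) <-> (H -> U).

~U = ~F = T
~U nor W = T nor T = F
L | (~U nor W) = T | F = T
H -> U = T -> F = F
(L | (~U nor W)) <-> (H -> U) = T <-> F = F
So (A) is false.

(B): In symbols: ~L -> (~W nor ((H <-> ~U) <-> H))

~L = ~T = F
~W = ~T = F
~U = ~F = T
H <-> ~U = T <-> T = T
(H <-> ~U) <-> H = T <-> T = T
~W nor ((H <-> ~U) <-> H) = F nor T = F
~L -> (~W nor ((H <-> ~U) <-> H)) = F -> F = T
Hence (B) is true.

(C): Parsed as (W <-> ~(L <-> ~U)) -> H

~U = ~F = T
L <-> ~U = T <-> T = T
~(L <-> ~U) = ~T = F
W <-> ~(L <-> ~U) = T <-> F = F
(W <-> ~(L <-> ~U)) -> H = F -> T = T
Thus (C) is true.

2 of the 3 statements are true.

2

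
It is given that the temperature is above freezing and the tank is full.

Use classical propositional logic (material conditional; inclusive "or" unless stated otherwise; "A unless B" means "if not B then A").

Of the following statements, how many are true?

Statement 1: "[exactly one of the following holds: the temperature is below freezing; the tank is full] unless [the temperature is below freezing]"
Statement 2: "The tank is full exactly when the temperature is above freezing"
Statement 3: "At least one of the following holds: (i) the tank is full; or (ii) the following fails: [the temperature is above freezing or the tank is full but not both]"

Let S = "the temperature is below freezing" (False), G = "the tank is full" (True).

Statement 1: Parsed as (S xor G) or S

S xor G = False xor True = True
(S xor G) or S = True or False = True
Hence Statement 1 is true.

Statement 2: Parsed as G iff not S

not S = not False = True
G iff not S = True iff True = True
Thus Statement 2 is true.

Statement 3: Formalization: G or not (not S xor G)

not S = not False = True
not S xor G = True xor True = False
not (not S xor G) = not False = True
G or not (not S xor G) = True or True = True
Thus Statement 3 is true.

3 of the 3 statements are true (Statement 1, Statement 2, Statement 3).

3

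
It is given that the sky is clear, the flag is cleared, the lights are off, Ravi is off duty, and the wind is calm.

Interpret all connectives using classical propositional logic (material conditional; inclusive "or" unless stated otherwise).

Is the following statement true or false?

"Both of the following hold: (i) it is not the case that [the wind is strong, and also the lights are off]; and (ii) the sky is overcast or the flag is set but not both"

false

Let L = "the wind is strong" (False), Q = "the lights are on" (False), S = "the sky is overcast" (False), R = "the flag is set" (False).
This is not (L and not Q) and (S xor R).

not Q = not False = True
L and not Q = False and True = False
not (L and not Q) = not False = True
S xor R = False xor False = False
not (L and not Q) and (S xor R) = True and False = False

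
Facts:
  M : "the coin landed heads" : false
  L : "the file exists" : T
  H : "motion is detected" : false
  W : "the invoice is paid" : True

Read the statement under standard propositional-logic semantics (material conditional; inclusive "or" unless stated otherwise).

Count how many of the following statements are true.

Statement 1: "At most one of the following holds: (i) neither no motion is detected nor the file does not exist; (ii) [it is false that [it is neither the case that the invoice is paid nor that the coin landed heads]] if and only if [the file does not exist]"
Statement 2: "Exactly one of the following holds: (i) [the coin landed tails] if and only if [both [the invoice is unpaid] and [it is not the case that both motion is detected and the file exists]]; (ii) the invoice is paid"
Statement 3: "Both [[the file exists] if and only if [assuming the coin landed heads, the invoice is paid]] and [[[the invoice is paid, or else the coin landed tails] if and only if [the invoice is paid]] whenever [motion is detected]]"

Statement 1: In symbols: (not H nor not L) nand (not (W nor M) iff not L)

not H = not False = True
not L = not True = False
not H nor not L = True nor False = False
W nor M = True nor False = False
not (W nor M) = not False = True
not L = not True = False
not (W nor M) iff not L = True iff False = False
(not H nor not L) nand (not (W nor M) iff not L) = False nand False = True
Thus Statement 1 is true.

Statement 2: This is (not M iff (not W and (H nand L))) xor W.

not M = not False = True
not W = not True = False
H nand L = False nand True = True
not W and (H nand L) = False and True = False
not M iff (not W and (H nand L)) = True iff False = False
(not M iff (not W and (H nand L))) xor W = False xor True = True
Hence Statement 2 is true.

Statement 3: This is (L iff (M -> W)) and (H -> ((W or not M) iff W)).

M -> W = False -> True = True
L iff (M -> W) = True iff True = True
not M = not False = True
W or not M = True or True = True
(W or not M) iff W = True iff True = True
H -> ((W or not M) iff W) = False -> True = True
(L iff (M -> W)) and (H -> ((W or not M) iff W)) = True and True = True
Hence Statement 3 is true.

True statements: 3 (Statement 1, Statement 2, Statement 3).

3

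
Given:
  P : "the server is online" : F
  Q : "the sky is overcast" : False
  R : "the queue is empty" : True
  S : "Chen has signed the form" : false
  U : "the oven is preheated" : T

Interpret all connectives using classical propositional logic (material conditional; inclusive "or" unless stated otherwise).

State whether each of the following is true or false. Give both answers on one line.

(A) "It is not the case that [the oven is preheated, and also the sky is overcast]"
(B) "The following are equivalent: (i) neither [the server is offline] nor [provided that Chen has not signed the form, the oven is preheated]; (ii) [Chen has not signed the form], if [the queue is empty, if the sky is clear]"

(A) T, (B) F

(A): Formalization: ¬(U ∧ Q)

U ∧ Q = T ∧ F = F
¬(U ∧ Q) = ¬F = T
Hence (A) is true.

(B): Parsed as (¬P ↓ (¬S → U)) ↔ ((¬Q → R) → ¬S)

¬P = ¬F = T
¬S = ¬F = T
¬S → U = T → T = T
¬P ↓ (¬S → U) = T ↓ T = F
¬Q = ¬F = T
¬Q → R = T → T = T
¬S = ¬F = T
(¬Q → R) → ¬S = T → T = T
(¬P ↓ (¬S → U)) ↔ ((¬Q → R) → ¬S) = F ↔ T = F
So (B) is false.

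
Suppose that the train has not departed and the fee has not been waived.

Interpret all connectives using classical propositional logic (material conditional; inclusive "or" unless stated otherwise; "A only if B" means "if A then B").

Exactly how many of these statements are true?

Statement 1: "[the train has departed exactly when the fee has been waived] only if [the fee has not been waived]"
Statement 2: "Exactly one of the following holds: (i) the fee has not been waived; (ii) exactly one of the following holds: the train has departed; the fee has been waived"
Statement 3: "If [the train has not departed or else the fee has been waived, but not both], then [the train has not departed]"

Let P = "the train has departed" (F), Q = "the fee has been waived" (F).

Statement 1: In symbols: (P ↔ Q) → ¬Q

P ↔ Q = F ↔ F = T
¬Q = ¬F = T
(P ↔ Q) → ¬Q = T → T = T
Hence Statement 1 is true.

Statement 2: This is ¬Q ⊕ (P ⊕ Q).

¬Q = ¬F = T
P ⊕ Q = F ⊕ F = F
¬Q ⊕ (P ⊕ Q) = T ⊕ F = T
Hence Statement 2 is true.

Statement 3: Formalization: (¬P ⊕ Q) → ¬P

¬P = ¬F = T
¬P ⊕ Q = T ⊕ F = T
¬P = ¬F = T
(¬P ⊕ Q) → ¬P = T → T = T
Hence Statement 3 is true.

True statements: 3.

3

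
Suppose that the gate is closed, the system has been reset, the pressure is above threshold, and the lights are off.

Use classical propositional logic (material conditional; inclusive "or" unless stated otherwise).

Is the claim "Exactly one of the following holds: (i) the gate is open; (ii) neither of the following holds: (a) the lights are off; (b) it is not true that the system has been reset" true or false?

Let P = "the gate is open" (False), S = "the lights are on" (False), Q = "the system has been reset" (True).
In symbols: P xor (not S nor not Q)

not S = not False = True
not Q = not True = False
not S nor not Q = True nor False = False
P xor (not S nor not Q) = False xor False = False

False.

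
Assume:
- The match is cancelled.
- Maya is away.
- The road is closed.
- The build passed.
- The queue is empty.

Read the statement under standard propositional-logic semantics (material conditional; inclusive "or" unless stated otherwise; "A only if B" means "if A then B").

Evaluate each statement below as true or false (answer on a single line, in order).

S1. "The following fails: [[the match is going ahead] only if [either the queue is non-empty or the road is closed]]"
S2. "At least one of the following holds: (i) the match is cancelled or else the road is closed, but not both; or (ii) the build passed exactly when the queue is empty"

S1 false / S2 true

Let P = "the match is cancelled" (T), S = "the queue is empty" (T), D = "the road is closed" (T), H = "the build passed" (T).

S1: In symbols: ¬(¬P → (¬S ∨ D))

¬P = ¬T = F
¬S = ¬T = F
¬S ∨ D = F ∨ T = T
¬P → (¬S ∨ D) = F → T = T
¬(¬P → (¬S ∨ D)) = ¬T = F
So S1 is false.

S2: Formalization: (P ⊕ D) ∨ (H ↔ S)

P ⊕ D = T ⊕ T = F
H ↔ S = T ↔ T = T
(P ⊕ D) ∨ (H ↔ S) = F ∨ T = T
So S2 is true.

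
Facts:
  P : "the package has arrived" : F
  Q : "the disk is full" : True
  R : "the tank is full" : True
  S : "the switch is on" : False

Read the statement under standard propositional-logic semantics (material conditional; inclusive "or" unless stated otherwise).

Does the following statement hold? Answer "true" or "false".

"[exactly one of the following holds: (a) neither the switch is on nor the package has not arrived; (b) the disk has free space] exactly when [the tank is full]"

Values: S=F, P=F, Q=T, R=T.
Formalization: ((S ↓ ¬P) ⊕ ¬Q) ↔ R

¬P = ¬F = T
S ↓ ¬P = F ↓ T = F
¬Q = ¬T = F
(S ↓ ¬P) ⊕ ¬Q = F ⊕ F = F
((S ↓ ¬P) ⊕ ¬Q) ↔ R = F ↔ T = F

false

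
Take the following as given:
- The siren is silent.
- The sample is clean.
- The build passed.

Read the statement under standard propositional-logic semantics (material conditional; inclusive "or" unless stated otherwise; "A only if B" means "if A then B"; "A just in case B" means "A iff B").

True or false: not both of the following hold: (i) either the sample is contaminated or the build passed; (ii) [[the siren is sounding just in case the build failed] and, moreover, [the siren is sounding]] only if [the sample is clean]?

Let Q = "the sample is contaminated" (False), M = "the build passed" (True), G = "the siren is sounding" (False).
Parsed as (Q or M) nand (((G iff not M) and G) -> not Q)

Q or M = False or True = True
not M = not True = False
G iff not M = False iff False = True
(G iff not M) and G = True and False = False
not Q = not False = True
((G iff not M) and G) -> not Q = False -> True = True
(Q or M) nand (((G iff not M) and G) -> not Q) = True nand True = False

false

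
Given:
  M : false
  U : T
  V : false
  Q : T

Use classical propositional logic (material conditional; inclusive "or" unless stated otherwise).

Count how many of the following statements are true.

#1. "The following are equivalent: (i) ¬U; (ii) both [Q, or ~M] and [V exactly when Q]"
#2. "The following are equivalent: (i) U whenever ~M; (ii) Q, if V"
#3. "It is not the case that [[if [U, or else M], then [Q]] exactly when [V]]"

#1: Parsed as ¬U ↔ ((Q ∨ ¬M) ∧ (V ↔ Q))

¬U = ¬T = F
¬M = ¬F = T
Q ∨ ¬M = T ∨ T = T
V ↔ Q = F ↔ T = F
(Q ∨ ¬M) ∧ (V ↔ Q) = T ∧ F = F
¬U ↔ ((Q ∨ ¬M) ∧ (V ↔ Q)) = F ↔ F = T
Hence #1 is true.

#2: This is (¬M → U) ↔ (V → Q).

¬M = ¬F = T
¬M → U = T → T = T
V → Q = F → T = T
(¬M → U) ↔ (V → Q) = T ↔ T = T
Thus #2 is true.

#3: This is ¬(((U ∨ M) → Q) ↔ V).

U ∨ M = T ∨ F = T
(U ∨ M) → Q = T → T = T
((U ∨ M) → Q) ↔ V = T ↔ F = F
¬(((U ∨ M) → Q) ↔ V) = ¬F = T
Thus #3 is true.

True statements: 3 (#1, #2, #3).

3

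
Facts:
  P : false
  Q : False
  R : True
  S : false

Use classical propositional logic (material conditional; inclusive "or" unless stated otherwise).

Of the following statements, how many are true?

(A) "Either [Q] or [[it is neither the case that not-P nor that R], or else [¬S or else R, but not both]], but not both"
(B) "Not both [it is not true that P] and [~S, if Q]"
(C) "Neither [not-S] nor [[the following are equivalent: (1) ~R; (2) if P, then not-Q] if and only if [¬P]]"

(A): In symbols: Q xor ((not P nor R) or (not S xor R))

not P = not False = True
not P nor R = True nor True = False
not S = not False = True
not S xor R = True xor True = False
(not P nor R) or (not S xor R) = False or False = False
Q xor ((not P nor R) or (not S xor R)) = False xor False = False
Hence (A) is false.

(B): Formalization: not P nand (Q -> not S)

not P = not False = True
not S = not False = True
Q -> not S = False -> True = True
not P nand (Q -> not S) = True nand True = False
Thus (B) is false.

(C): Parsed as not S nor ((not R iff (P -> not Q)) iff not P)

not S = not False = True
not R = not True = False
not Q = not False = True
P -> not Q = False -> True = True
not R iff (P -> not Q) = False iff True = False
not P = not False = True
(not R iff (P -> not Q)) iff not P = False iff True = False
not S nor ((not R iff (P -> not Q)) iff not P) = True nor False = False
So (C) is false.

Count: 0.

0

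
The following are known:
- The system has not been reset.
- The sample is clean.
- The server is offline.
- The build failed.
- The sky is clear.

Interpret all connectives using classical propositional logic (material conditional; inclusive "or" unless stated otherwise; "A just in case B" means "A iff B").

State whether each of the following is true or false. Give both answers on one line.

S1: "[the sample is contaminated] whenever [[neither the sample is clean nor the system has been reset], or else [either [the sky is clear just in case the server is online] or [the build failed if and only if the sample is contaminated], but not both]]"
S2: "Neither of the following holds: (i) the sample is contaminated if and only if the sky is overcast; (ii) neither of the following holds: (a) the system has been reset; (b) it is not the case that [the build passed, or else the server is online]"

S1 T; S2 F

Let Q = "the sample is contaminated" (False), P = "the system has been reset" (False), U = "the sky is overcast" (False), R = "the server is online" (False), S = "the build passed" (False).

S1: Parsed as ((not Q nor P) or ((not U iff R) xor (not S iff Q))) -> Q

not Q = not False = True
not Q nor P = True nor False = False
not U = not False = True
not U iff R = True iff False = False
not S = not False = True
not S iff Q = True iff False = False
(not U iff R) xor (not S iff Q) = False xor False = False
(not Q nor P) or ((not U iff R) xor (not S iff Q)) = False or False = False
((not Q nor P) or ((not U iff R) xor (not S iff Q))) -> Q = False -> False = True
So S1 is true.

S2: Parsed as (Q iff U) nor (P nor not (S or R))

Q iff U = False iff False = True
S or R = False or False = False
not (S or R) = not False = True
P nor not (S or R) = False nor True = False
(Q iff U) nor (P nor not (S or R)) = True nor False = False
Hence S2 is false.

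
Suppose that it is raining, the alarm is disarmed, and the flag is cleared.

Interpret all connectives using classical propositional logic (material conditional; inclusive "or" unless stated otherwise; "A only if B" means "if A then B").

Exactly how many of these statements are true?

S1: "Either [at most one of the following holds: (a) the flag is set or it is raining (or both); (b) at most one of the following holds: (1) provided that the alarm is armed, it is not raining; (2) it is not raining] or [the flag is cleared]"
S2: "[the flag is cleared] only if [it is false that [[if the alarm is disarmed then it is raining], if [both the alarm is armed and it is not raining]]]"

Let R = "the flag is set" (F), P = "it is raining" (T), Q = "the alarm is armed" (F).

S1: In symbols: ((R ∨ P) ↑ ((Q → ¬P) ↑ ¬P)) ∨ ¬R

R ∨ P = F ∨ T = T
¬P = ¬T = F
Q → ¬P = F → F = T
¬P = ¬T = F
(Q → ¬P) ↑ ¬P = T ↑ F = T
(R ∨ P) ↑ ((Q → ¬P) ↑ ¬P) = T ↑ T = F
¬R = ¬F = T
((R ∨ P) ↑ ((Q → ¬P) ↑ ¬P)) ∨ ¬R = F ∨ T = T
So S1 is true.

S2: This is ¬R → ¬((Q ∧ ¬P) → (¬Q → P)).

¬R = ¬F = T
¬P = ¬T = F
Q ∧ ¬P = F ∧ F = F
¬Q = ¬F = T
¬Q → P = T → T = T
(Q ∧ ¬P) → (¬Q → P) = F → T = T
¬((Q ∧ ¬P) → (¬Q → P)) = ¬T = F
¬R → ¬((Q ∧ ¬P) → (¬Q → P)) = T → F = F
So S2 is false.

Count: 1.

1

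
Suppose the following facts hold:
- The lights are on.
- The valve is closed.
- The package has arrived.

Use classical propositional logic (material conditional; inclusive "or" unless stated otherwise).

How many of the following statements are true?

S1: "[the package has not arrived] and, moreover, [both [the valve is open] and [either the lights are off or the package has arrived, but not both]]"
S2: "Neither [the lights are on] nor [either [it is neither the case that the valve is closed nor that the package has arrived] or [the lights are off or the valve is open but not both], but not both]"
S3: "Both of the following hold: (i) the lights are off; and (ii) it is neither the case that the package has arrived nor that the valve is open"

0

Let R = "the package has arrived" (True), Q = "the valve is open" (False), P = "the lights are on" (True).

S1: Formalization: not R and (Q and (not P xor R))

not R = not True = False
not P = not True = False
not P xor R = False xor True = True
Q and (not P xor R) = False and True = False
not R and (Q and (not P xor R)) = False and False = False
Hence S1 is false.

S2: Formalization: P nor ((not Q nor R) xor (not P xor Q))

not Q = not False = True
not Q nor R = True nor True = False
not P = not True = False
not P xor Q = False xor False = False
(not Q nor R) xor (not P xor Q) = False xor False = False
P nor ((not Q nor R) xor (not P xor Q)) = True nor False = False
So S2 is false.

S3: Parsed as not P and (R nor Q)

not P = not True = False
R nor Q = True nor False = False
not P and (R nor Q) = False and False = False
Hence S3 is false.

True statements: 0 (none).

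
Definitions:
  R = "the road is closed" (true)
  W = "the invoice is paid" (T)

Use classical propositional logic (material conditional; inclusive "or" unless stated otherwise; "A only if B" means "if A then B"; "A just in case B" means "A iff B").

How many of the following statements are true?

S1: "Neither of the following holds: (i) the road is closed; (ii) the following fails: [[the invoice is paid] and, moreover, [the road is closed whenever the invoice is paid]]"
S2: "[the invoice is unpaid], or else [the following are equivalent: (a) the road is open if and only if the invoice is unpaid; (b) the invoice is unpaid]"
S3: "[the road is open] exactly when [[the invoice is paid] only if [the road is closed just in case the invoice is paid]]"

S1: In symbols: R nor not (W and (W -> R))

W -> R = True -> True = True
W and (W -> R) = True and True = True
not (W and (W -> R)) = not True = False
R nor not (W and (W -> R)) = True nor False = False
Thus S1 is false.

S2: In symbols: not W or ((not R iff not W) iff not W)

not W = not True = False
not R = not True = False
not W = not True = False
not R iff not W = False iff False = True
not W = not True = False
(not R iff not W) iff not W = True iff False = False
not W or ((not R iff not W) iff not W) = False or False = False
Thus S2 is false.

S3: This is not R iff (W -> (R iff W)).

not R = not True = False
R iff W = True iff True = True
W -> (R iff W) = True -> True = True
not R iff (W -> (R iff W)) = False iff True = False
So S3 is false.

True statements: 0 (none).

0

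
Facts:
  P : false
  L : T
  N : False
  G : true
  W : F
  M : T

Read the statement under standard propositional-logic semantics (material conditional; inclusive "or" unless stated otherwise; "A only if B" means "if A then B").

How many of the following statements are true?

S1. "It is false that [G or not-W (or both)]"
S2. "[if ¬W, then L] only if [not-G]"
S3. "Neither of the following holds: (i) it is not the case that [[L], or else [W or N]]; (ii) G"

S1: Formalization: ¬(G ∨ ¬W)

¬W = ¬F = T
G ∨ ¬W = T ∨ T = T
¬(G ∨ ¬W) = ¬T = F
Hence S1 is false.

S2: Parsed as (¬W → L) → ¬G

¬W = ¬F = T
¬W → L = T → T = T
¬G = ¬T = F
(¬W → L) → ¬G = T → F = F
So S2 is false.

S3: Parsed as ¬(L ∨ (W ∨ N)) ↓ G

W ∨ N = F ∨ F = F
L ∨ (W ∨ N) = T ∨ F = T
¬(L ∨ (W ∨ N)) = ¬T = F
¬(L ∨ (W ∨ N)) ↓ G = F ↓ T = F
Thus S3 is false.

Count: 0.

0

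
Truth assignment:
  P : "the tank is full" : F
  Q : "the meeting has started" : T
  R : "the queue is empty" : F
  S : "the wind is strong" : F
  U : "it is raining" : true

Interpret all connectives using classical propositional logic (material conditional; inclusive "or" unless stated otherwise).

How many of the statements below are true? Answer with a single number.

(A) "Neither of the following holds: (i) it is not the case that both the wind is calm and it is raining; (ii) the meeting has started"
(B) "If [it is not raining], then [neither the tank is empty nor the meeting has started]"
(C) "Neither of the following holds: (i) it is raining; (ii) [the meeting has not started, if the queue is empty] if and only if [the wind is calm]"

(A): In symbols: (~S nand U) nor Q

~S = ~F = T
~S nand U = T nand T = F
(~S nand U) nor Q = F nor T = F
So (A) is false.

(B): Formalization: ~U -> (~P nor Q)

~U = ~T = F
~P = ~F = T
~P nor Q = T nor T = F
~U -> (~P nor Q) = F -> F = T
Thus (B) is true.

(C): Parsed as U nor ((R -> ~Q) <-> ~S)

~Q = ~T = F
R -> ~Q = F -> F = T
~S = ~F = T
(R -> ~Q) <-> ~S = T <-> T = T
U nor ((R -> ~Q) <-> ~S) = T nor T = F
So (C) is false.

True statements: 1.

1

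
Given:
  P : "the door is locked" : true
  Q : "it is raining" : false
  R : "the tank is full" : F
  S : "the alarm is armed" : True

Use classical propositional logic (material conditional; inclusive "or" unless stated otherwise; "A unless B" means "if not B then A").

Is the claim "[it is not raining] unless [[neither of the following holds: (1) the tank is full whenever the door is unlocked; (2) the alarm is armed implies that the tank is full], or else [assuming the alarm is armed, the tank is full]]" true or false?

True

In symbols: ~Q | (((~P -> R) nor (S -> R)) | (S -> R))

~Q = ~F = T
~P = ~T = F
~P -> R = F -> F = T
S -> R = T -> F = F
(~P -> R) nor (S -> R) = T nor F = F
S -> R = T -> F = F
((~P -> R) nor (S -> R)) | (S -> R) = F | F = F
~Q | (((~P -> R) nor (S -> R)) | (S -> R)) = T | F = T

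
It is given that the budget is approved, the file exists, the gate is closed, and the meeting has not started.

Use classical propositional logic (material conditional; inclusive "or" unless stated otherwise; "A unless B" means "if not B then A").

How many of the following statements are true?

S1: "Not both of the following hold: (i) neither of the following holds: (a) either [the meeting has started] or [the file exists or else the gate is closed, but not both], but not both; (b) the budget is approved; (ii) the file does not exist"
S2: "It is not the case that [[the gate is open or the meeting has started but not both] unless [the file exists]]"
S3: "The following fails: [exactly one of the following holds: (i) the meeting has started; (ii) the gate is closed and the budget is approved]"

1

Let S = "the meeting has started" (F), Q = "the file exists" (T), R = "the gate is open" (F), P = "the budget is approved" (T).

S1: This is ((S ⊕ (Q ⊕ ¬R)) ↓ P) ↑ ¬Q.

¬R = ¬F = T
Q ⊕ ¬R = T ⊕ T = F
S ⊕ (Q ⊕ ¬R) = F ⊕ F = F
(S ⊕ (Q ⊕ ¬R)) ↓ P = F ↓ T = F
¬Q = ¬T = F
((S ⊕ (Q ⊕ ¬R)) ↓ P) ↑ ¬Q = F ↑ F = T
So S1 is true.

S2: This is ¬((R ⊕ S) ∨ Q).

R ⊕ S = F ⊕ F = F
(R ⊕ S) ∨ Q = F ∨ T = T
¬((R ⊕ S) ∨ Q) = ¬T = F
Hence S2 is false.

S3: Formalization: ¬(S ⊕ (¬R ∧ P))

¬R = ¬F = T
¬R ∧ P = T ∧ T = T
S ⊕ (¬R ∧ P) = F ⊕ T = T
¬(S ⊕ (¬R ∧ P)) = ¬T = F
So S3 is false.

Count: 1.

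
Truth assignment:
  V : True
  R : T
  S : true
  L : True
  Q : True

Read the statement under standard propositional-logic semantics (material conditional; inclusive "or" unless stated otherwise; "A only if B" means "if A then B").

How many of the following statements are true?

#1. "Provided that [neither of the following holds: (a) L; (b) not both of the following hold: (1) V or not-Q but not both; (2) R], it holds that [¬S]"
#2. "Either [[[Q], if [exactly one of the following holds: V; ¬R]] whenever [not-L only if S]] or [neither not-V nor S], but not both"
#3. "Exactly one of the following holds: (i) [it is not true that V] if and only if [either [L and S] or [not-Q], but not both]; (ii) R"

#1: This is (L nor ((V xor not Q) nand R)) -> not S.

not Q = not True = False
V xor not Q = True xor False = True
(V xor not Q) nand R = True nand True = False
L nor ((V xor not Q) nand R) = True nor False = False
not S = not True = False
(L nor ((V xor not Q) nand R)) -> not S = False -> False = True
Hence #1 is true.

#2: Formalization: ((not L -> S) -> ((V xor not R) -> Q)) xor (not V nor S)

not L = not True = False
not L -> S = False -> True = True
not R = not True = False
V xor not R = True xor False = True
(V xor not R) -> Q = True -> True = True
(not L -> S) -> ((V xor not R) -> Q) = True -> True = True
not V = not True = False
not V nor S = False nor True = False
((not L -> S) -> ((V xor not R) -> Q)) xor (not V nor S) = True xor False = True
Thus #2 is true.

#3: Parsed as (not V iff ((L and S) xor not Q)) xor R

not V = not True = False
L and S = True and True = True
not Q = not True = False
(L and S) xor not Q = True xor False = True
not V iff ((L and S) xor not Q) = False iff True = False
(not V iff ((L and S) xor not Q)) xor R = False xor True = True
Thus #3 is true.

True statements: 3 (#1, #2, #3).

3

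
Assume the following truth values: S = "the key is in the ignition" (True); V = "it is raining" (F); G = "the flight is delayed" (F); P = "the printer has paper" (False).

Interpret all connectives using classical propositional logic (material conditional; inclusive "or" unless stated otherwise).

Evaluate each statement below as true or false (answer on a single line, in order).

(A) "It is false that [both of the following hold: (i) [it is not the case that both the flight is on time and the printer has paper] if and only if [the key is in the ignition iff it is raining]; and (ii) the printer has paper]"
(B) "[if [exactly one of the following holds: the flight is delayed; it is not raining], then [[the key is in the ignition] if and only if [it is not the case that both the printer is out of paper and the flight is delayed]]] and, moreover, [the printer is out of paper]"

(A): Parsed as not (((not G nand P) iff (S iff V)) and P)

not G = not False = True
not G nand P = True nand False = True
S iff V = True iff False = False
(not G nand P) iff (S iff V) = True iff False = False
((not G nand P) iff (S iff V)) and P = False and False = False
not (((not G nand P) iff (S iff V)) and P) = not False = True
So (A) is true.

(B): In symbols: ((G xor not V) -> (S iff (not P nand G))) and not P

not V = not False = True
G xor not V = False xor True = True
not P = not False = True
not P nand G = True nand False = True
S iff (not P nand G) = True iff True = True
(G xor not V) -> (S iff (not P nand G)) = True -> True = True
not P = not False = True
((G xor not V) -> (S iff (not P nand G))) and not P = True and True = True
So (B) is true.

(A) True, (B) True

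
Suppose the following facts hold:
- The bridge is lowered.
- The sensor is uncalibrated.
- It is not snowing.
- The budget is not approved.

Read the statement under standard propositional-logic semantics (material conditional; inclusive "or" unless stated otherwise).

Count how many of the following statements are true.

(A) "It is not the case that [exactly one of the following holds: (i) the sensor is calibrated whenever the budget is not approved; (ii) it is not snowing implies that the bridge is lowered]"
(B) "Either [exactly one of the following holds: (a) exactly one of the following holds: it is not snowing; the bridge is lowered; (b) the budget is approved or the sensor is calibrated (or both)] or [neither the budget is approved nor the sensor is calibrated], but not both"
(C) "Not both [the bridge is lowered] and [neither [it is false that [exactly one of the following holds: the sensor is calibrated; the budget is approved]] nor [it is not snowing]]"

2

Let S = "the budget is approved" (False), Q = "the sensor is calibrated" (False), R = "it is snowing" (False), P = "the bridge is raised" (False).

(A): Parsed as not ((not S -> Q) xor (not R -> not P))

not S = not False = True
not S -> Q = True -> False = False
not R = not False = True
not P = not False = True
not R -> not P = True -> True = True
(not S -> Q) xor (not R -> not P) = False xor True = True
not ((not S -> Q) xor (not R -> not P)) = not True = False
Hence (A) is false.

(B): Formalization: ((not R xor not P) xor (S or Q)) xor (S nor Q)

not R = not False = True
not P = not False = True
not R xor not P = True xor True = False
S or Q = False or False = False
(not R xor not P) xor (S or Q) = False xor False = False
S nor Q = False nor False = True
((not R xor not P) xor (S or Q)) xor (S nor Q) = False xor True = True
Thus (B) is true.

(C): Formalization: not P nand (not (Q xor S) nor not R)

not P = not False = True
Q xor S = False xor False = False
not (Q xor S) = not False = True
not R = not False = True
not (Q xor S) nor not R = True nor True = False
not P nand (not (Q xor S) nor not R) = True nand False = True
So (C) is true.

2 of the 3 statements are true ((B), (C)).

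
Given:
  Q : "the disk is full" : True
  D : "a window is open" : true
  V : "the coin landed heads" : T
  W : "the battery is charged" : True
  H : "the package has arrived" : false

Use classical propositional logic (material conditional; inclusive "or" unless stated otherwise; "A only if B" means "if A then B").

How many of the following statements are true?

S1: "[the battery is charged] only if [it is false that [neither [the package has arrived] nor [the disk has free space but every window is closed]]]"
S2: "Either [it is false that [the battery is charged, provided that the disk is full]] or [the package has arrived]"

S1: Formalization: W → ¬(H ↓ (¬Q ∧ ¬D))

¬Q = ¬T = F
¬D = ¬T = F
¬Q ∧ ¬D = F ∧ F = F
H ↓ (¬Q ∧ ¬D) = F ↓ F = T
¬(H ↓ (¬Q ∧ ¬D)) = ¬T = F
W → ¬(H ↓ (¬Q ∧ ¬D)) = T → F = F
So S1 is false.

S2: In symbols: ¬(Q → W) ∨ H

Q → W = T → T = T
¬(Q → W) = ¬T = F
¬(Q → W) ∨ H = F ∨ F = F
Thus S2 is false.

0 of the 2 statements are true (none).

0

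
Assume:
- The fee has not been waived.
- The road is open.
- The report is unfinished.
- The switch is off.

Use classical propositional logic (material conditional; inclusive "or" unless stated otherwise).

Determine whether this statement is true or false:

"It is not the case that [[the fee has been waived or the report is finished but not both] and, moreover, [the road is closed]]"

True.

Let N = "the fee has been waived" (F), P = "the report is finished" (F), W = "the road is closed" (F).
Formalization: ¬((N ⊕ P) ∧ W)

N ⊕ P = F ⊕ F = F
(N ⊕ P) ∧ W = F ∧ F = F
¬((N ⊕ P) ∧ W) = ¬F = T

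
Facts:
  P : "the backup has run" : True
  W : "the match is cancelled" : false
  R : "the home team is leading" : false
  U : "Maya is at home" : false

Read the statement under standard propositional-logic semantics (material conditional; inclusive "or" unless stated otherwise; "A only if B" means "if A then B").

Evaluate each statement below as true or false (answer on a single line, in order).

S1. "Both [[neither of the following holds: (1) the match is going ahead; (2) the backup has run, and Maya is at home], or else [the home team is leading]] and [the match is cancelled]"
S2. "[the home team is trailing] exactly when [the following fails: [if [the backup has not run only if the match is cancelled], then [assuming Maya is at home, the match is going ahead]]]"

S1 F; S2 F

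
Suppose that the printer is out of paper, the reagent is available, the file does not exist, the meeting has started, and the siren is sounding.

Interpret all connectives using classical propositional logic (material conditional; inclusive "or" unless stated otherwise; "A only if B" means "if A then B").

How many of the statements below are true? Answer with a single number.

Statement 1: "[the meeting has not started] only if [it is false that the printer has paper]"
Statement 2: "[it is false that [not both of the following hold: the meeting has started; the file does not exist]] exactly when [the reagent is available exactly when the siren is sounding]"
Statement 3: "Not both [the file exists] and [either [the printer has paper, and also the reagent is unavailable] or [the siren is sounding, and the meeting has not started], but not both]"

Let S = "the meeting has started" (T), P = "the printer has paper" (F), R = "the file exists" (F), Q = "the reagent is available" (T), U = "the siren is sounding" (T).

Statement 1: This is ¬S → ¬P.

¬S = ¬T = F
¬P = ¬F = T
¬S → ¬P = F → T = T
Thus Statement 1 is true.

Statement 2: Formalization: ¬(S ↑ ¬R) ↔ (Q ↔ U)

¬R = ¬F = T
S ↑ ¬R = T ↑ T = F
¬(S ↑ ¬R) = ¬F = T
Q ↔ U = T ↔ T = T
¬(S ↑ ¬R) ↔ (Q ↔ U) = T ↔ T = T
Thus Statement 2 is true.

Statement 3: In symbols: R ↑ ((P ∧ ¬Q) ⊕ (U ∧ ¬S))

¬Q = ¬T = F
P ∧ ¬Q = F ∧ F = F
¬S = ¬T = F
U ∧ ¬S = T ∧ F = F
(P ∧ ¬Q) ⊕ (U ∧ ¬S) = F ⊕ F = F
R ↑ ((P ∧ ¬Q) ⊕ (U ∧ ¬S)) = F ↑ F = T
Thus Statement 3 is true.

Count: 3.

3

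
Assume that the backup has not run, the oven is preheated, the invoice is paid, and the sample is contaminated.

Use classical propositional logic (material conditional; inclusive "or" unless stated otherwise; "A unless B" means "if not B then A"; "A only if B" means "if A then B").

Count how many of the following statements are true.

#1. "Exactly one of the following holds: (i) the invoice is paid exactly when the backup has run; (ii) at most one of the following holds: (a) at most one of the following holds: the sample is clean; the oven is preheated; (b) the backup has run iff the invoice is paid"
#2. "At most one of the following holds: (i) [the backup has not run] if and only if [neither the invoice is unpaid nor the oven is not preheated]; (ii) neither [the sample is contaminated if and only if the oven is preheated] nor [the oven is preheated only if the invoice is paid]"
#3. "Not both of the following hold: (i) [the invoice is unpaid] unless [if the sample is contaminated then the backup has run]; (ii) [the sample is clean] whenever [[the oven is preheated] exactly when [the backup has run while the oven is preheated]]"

3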